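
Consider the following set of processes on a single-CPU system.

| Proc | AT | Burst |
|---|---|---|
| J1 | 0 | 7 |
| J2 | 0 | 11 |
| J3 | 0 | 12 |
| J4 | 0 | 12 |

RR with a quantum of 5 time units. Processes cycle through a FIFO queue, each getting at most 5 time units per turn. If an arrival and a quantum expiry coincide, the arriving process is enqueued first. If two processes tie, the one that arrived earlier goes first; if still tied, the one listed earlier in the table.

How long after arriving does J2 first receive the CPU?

Timeline: | J1 0-5 | J2 5-10 | J3 10-15 | J4 15-20 | J1 20-22 | J2 22-27 | J3 27-32 | J4 32-37 | J2 37-38 | J3 38-40 | J4 40-42 |
Completion: J1=22  J2=38  J3=40  J4=42
Response(J2) = first start − arrival = 5 − 0 = 5

5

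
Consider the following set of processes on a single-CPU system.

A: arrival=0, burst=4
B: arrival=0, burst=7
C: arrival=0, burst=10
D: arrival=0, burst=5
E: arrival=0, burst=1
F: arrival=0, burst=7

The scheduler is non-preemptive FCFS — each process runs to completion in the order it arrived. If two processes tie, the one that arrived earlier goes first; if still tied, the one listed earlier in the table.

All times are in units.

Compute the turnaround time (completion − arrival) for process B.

Timeline: | A 0-4 | B 4-11 | C 11-21 | D 21-26 | E 26-27 | F 27-34 |
Completion: A=4  B=11  C=21  D=26  E=27  F=34
Turnaround (C−A): A=4  B=11  C=21  D=26  E=27  F=34
Turnaround(B) = completion − arrival = 11 − 0 = 11

11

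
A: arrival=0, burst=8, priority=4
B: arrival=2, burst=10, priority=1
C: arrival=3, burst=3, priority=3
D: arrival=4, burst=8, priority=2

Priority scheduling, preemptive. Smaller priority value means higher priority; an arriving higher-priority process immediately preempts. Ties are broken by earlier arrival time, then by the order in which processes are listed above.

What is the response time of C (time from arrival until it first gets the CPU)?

17

Gantt: | A 0-2 | B 2-12 | D 12-20 | C 20-23 | A 23-29 |
Completion: A=29  B=12  C=23  D=20
Response(C) = first start − arrival = 20 − 3 = 17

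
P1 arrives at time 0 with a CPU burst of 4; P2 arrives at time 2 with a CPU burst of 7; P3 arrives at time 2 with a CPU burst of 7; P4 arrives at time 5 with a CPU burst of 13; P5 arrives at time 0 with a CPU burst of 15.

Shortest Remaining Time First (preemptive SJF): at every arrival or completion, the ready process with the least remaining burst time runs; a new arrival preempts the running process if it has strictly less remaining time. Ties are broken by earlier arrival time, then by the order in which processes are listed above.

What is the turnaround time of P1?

Schedule: | P1 0-4 | P2 4-11 | P3 11-18 | P4 18-31 | P5 31-46 |
Completion: P1=4  P2=11  P3=18  P4=31  P5=46
Turnaround (C−A): P1=4  P2=9  P3=16  P4=26  P5=46
Turnaround(P1) = completion − arrival = 4 − 0 = 4

4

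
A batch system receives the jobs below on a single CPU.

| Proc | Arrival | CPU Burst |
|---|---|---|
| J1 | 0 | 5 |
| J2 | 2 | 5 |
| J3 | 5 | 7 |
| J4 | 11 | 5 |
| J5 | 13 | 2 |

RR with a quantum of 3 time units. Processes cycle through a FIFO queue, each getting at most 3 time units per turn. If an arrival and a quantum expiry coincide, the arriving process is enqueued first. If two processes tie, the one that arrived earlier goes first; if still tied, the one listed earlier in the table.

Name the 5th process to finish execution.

J3

Schedule: | J1 0-3 | J2 3-6 | J1 6-8 | J3 8-11 | J2 11-13 | J4 13-16 | J3 16-19 | J5 19-21 | J4 21-23 | J3 23-24 |
Completion: J1=8  J2=13  J3=24  J4=23  J5=21
Finish order: J1 → J2 → J5 → J4 → J3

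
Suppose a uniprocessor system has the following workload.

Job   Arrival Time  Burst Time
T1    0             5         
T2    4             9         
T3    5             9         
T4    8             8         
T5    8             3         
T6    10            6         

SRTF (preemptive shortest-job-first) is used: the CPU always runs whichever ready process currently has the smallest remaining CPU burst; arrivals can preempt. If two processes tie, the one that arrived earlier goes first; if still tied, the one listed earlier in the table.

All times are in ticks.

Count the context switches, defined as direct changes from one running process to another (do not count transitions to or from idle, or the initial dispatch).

Schedule: | T1 0-5 | T2 5-8 | T5 8-11 | T2 11-17 | T6 17-23 | T4 23-31 | T3 31-40 |
Completion: T1=5  T2=17  T3=40  T4=31  T5=11  T6=23

6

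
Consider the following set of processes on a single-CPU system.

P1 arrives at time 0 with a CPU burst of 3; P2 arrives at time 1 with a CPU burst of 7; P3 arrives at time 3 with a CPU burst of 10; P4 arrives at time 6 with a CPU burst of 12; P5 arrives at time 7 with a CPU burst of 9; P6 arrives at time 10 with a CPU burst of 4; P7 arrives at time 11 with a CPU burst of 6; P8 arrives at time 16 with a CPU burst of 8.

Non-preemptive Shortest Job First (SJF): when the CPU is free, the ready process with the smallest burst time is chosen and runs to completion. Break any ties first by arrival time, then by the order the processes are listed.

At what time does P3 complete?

Schedule: | P1 0-3 | P2 3-10 | P6 10-14 | P7 14-20 | P8 20-28 | P5 28-37 | P3 37-47 | P4 47-59 |
Completion: P1=3  P2=10  P3=47  P4=59  P5=37  P6=14  P7=20  P8=28

47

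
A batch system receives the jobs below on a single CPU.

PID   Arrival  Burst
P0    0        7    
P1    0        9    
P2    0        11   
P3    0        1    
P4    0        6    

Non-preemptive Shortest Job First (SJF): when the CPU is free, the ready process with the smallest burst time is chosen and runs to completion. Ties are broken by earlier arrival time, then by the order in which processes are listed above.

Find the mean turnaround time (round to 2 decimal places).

15.80

Gantt: | P3 0-1 | P4 1-7 | P0 7-14 | P1 14-23 | P2 23-34 |
Completion: P0=14  P1=23  P2=34  P3=1  P4=7
Turnaround times: P0=14, P1=23, P2=34, P3=1, P4=7
Average turnaround = (14+23+34+1+7) / 5 = 79/5 = 15.80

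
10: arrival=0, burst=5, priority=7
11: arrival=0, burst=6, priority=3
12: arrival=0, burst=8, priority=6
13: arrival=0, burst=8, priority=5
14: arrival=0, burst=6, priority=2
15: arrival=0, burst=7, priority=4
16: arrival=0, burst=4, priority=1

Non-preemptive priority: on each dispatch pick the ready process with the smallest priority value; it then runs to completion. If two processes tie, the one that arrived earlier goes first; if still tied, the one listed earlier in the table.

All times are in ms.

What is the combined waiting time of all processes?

123

Gantt: | 16 0-4 | 14 4-10 | 11 10-16 | 15 16-23 | 13 23-31 | 12 31-39 | 10 39-44 |
Completion: 10=44  11=16  12=39  13=31  14=10  15=23  16=4
Turnaround (C−A): 10=44  11=16  12=39  13=31  14=10  15=23  16=4
Waiting = turnaround − burst: 10=39, 11=10, 12=31, 13=23, 14=4, 15=16, 16=0
Total waiting = 39 + 10 + 31 + 23 + 4 + 16 + 0 = 123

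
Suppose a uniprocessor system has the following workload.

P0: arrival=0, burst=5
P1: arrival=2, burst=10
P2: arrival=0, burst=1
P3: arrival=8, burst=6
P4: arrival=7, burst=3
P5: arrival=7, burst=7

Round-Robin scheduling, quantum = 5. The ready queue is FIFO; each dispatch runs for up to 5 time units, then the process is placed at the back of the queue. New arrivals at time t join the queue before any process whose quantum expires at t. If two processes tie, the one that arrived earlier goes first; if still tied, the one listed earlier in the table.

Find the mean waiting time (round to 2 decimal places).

Schedule: | P0 0-5 | P2 5-6 | P1 6-11 | P4 11-14 | P5 14-19 | P3 19-24 | P1 24-29 | P5 29-31 | P3 31-32 |
Completion: P0=5  P1=29  P2=6  P3=32  P4=14  P5=31
Turnaround (C−A): P0=5  P1=27  P2=6  P3=24  P4=7  P5=24
Waiting times: P0=0, P1=17, P2=5, P3=18, P4=4, P5=17
Average waiting = (0+17+5+18+4+17) / 6 = 61/6 = 10.17

10.17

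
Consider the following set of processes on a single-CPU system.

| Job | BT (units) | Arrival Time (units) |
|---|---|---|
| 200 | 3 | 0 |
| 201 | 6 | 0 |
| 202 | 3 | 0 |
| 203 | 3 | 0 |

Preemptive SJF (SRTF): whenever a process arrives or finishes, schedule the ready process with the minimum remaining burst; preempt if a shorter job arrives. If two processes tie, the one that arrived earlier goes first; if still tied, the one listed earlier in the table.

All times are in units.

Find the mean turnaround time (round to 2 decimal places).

Timeline: | 200 0-3 | 202 3-6 | 203 6-9 | 201 9-15 |
Completion: 200=3  201=15  202=6  203=9
Turnaround (C−A): 200=3  201=15  202=6  203=9
Turnaround times: 200=3, 201=15, 202=6, 203=9
Average turnaround = (3+15+6+9) / 4 = 33/4 = 8.25

8.25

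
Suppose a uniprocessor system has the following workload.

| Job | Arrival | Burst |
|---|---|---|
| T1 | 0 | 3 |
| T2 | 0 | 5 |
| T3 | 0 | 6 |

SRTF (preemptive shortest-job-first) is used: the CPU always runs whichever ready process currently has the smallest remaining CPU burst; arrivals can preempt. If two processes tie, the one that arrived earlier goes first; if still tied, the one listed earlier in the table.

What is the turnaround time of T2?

8

Timeline: | T1 0-3 | T2 3-8 | T3 8-14 |
Completion: T1=3  T2=8  T3=14
Turnaround (C−A): T1=3  T2=8  T3=14
Turnaround(T2) = completion − arrival = 8 − 0 = 8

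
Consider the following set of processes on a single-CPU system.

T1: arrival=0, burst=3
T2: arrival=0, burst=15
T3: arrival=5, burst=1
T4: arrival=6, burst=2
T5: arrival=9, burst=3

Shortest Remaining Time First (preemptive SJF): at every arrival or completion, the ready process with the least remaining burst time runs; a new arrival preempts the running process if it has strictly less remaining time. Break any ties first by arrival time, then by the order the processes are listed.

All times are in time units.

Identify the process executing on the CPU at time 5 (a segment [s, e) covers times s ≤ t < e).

T3

Gantt: | T1 0-3 | T2 3-5 | T3 5-6 | T4 6-8 | T2 8-9 | T5 9-12 | T2 12-24 |
Completion: T1=3  T2=24  T3=6  T4=8  T5=12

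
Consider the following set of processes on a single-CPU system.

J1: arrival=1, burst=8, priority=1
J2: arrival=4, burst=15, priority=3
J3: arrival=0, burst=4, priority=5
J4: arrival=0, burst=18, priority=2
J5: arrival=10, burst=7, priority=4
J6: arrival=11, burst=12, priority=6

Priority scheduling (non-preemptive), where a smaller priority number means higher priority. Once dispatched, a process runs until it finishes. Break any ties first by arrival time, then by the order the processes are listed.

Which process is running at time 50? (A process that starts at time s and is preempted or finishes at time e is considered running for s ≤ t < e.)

Gantt: | J4 0-18 | J1 18-26 | J2 26-41 | J5 41-48 | J3 48-52 | J6 52-64 |
Completion: J1=26  J2=41  J3=52  J4=18  J5=48  J6=64
Turnaround (C−A): J1=25  J2=37  J3=52  J4=18  J5=38  J6=53

J3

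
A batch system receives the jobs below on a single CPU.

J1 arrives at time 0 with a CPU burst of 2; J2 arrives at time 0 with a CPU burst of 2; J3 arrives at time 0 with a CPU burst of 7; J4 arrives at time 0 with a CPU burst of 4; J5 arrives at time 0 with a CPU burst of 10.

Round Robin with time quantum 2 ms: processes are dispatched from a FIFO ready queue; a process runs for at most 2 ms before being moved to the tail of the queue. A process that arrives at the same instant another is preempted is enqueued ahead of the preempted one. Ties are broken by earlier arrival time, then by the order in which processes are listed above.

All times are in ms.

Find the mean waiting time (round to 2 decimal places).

8.20

Schedule: | J1 0-2 | J2 2-4 | J3 4-6 | J4 6-8 | J5 8-10 | J3 10-12 | J4 12-14 | J5 14-16 | J3 16-18 | J5 18-20 | J3 20-21 | J5 21-25 |
Completion: J1=2  J2=4  J3=21  J4=14  J5=25
Turnaround (C−A): J1=2  J2=4  J3=21  J4=14  J5=25
Waiting times: J1=0, J2=2, J3=14, J4=10, J5=15
Average waiting = (0+2+14+10+15) / 5 = 41/5 = 8.20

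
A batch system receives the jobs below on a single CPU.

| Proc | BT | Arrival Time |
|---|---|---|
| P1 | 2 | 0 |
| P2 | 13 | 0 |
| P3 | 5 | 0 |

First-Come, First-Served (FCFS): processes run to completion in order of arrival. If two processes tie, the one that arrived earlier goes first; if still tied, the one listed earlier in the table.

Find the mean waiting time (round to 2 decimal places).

5.67

Timeline: | P1 0-2 | P2 2-15 | P3 15-20 |
Completion: P1=2  P2=15  P3=20
Waiting times: P1=0, P2=2, P3=15
Average waiting = (0+2+15) / 3 = 17/3 = 5.67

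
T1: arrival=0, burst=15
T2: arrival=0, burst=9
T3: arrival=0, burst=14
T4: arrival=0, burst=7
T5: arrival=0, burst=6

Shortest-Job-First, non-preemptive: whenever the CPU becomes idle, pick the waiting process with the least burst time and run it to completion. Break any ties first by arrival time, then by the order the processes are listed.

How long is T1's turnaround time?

Gantt: | T5 0-6 | T4 6-13 | T2 13-22 | T3 22-36 | T1 36-51 |
Completion: T1=51  T2=22  T3=36  T4=13  T5=6
Turnaround(T1) = completion − arrival = 51 − 0 = 51

51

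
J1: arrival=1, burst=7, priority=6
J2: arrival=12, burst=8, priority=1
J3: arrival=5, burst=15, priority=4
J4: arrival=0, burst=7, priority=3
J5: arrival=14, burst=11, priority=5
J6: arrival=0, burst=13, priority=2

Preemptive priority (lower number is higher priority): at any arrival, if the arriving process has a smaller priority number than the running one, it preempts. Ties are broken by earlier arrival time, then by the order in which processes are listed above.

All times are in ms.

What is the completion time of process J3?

Gantt: | J6 0-12 | J2 12-20 | J6 20-21 | J4 21-28 | J3 28-43 | J5 43-54 | J1 54-61 |
Completion: J1=61  J2=20  J3=43  J4=28  J5=54  J6=21
Turnaround (C−A): J1=60  J2=8  J3=38  J4=28  J5=40  J6=21

43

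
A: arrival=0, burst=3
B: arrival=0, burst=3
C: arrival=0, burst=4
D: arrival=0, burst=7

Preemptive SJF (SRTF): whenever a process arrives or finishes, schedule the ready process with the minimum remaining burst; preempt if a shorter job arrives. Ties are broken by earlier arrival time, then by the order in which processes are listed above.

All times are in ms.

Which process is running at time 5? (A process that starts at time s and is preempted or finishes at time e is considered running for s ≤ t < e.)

Gantt: | A 0-3 | B 3-6 | C 6-10 | D 10-17 |
Completion: A=3  B=6  C=10  D=17

B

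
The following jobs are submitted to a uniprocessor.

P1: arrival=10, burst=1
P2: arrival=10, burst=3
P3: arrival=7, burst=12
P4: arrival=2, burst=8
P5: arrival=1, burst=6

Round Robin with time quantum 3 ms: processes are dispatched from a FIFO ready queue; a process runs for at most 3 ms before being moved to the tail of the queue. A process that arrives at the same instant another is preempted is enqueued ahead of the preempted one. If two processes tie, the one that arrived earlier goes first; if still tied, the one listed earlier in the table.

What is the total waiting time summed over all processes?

43

Schedule: | idle 0-1 | P5 1-4 | P4 4-7 | P5 7-10 | P3 10-13 | P4 13-16 | P1 16-17 | P2 17-20 | P3 20-23 | P4 23-25 | P3 25-31 |
Completion: P1=17  P2=20  P3=31  P4=25  P5=10
Waiting = turnaround − burst: P1=6, P2=7, P3=12, P4=15, P5=3
Total waiting = 6 + 7 + 12 + 15 + 3 = 43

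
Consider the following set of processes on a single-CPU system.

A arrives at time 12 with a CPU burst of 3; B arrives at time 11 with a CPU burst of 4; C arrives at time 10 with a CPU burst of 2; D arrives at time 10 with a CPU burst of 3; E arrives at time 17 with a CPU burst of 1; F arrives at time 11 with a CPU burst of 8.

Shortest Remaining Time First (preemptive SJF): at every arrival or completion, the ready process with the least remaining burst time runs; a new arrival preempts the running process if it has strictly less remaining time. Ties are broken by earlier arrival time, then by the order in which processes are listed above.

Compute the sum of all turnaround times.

47

Timeline: | idle 0-10 | C 10-12 | D 12-15 | A 15-18 | E 18-19 | B 19-23 | F 23-31 |
Completion: A=18  B=23  C=12  D=15  E=19  F=31
Turnaround (C−A): A=6  B=12  C=2  D=5  E=2  F=20
Turnaround = completion − arrival: A=6, B=12, C=2, D=5, E=2, F=20
Total turnaround = 6 + 12 + 2 + 5 + 2 + 20 = 47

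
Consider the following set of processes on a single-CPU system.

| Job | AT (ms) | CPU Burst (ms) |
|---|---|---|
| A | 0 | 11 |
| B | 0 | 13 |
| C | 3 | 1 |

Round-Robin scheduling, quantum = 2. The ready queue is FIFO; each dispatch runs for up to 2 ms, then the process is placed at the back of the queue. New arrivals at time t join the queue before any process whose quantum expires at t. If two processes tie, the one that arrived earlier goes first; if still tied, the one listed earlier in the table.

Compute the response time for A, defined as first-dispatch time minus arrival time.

0

Timeline: | A 0-2 | B 2-4 | A 4-6 | C 6-7 | B 7-9 | A 9-11 | B 11-13 | A 13-15 | B 15-17 | A 17-19 | B 19-21 | A 21-22 | B 22-25 |
Completion: A=22  B=25  C=7
Turnaround (C−A): A=22  B=25  C=4
Response(A) = first start − arrival = 0 − 0 = 0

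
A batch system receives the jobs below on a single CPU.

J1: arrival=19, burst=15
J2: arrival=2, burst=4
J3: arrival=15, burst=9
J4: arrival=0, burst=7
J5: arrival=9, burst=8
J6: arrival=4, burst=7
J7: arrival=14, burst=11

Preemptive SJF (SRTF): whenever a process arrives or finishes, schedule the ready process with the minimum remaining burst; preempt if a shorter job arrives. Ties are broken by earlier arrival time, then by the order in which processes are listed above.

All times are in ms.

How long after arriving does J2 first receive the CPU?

0

Schedule: | J4 0-2 | J2 2-6 | J4 6-11 | J6 11-18 | J5 18-26 | J3 26-35 | J7 35-46 | J1 46-61 |
Completion: J1=61  J2=6  J3=35  J4=11  J5=26  J6=18  J7=46
Turnaround (C−A): J1=42  J2=4  J3=20  J4=11  J5=17  J6=14  J7=32
Response(J2) = first start − arrival = 2 − 2 = 0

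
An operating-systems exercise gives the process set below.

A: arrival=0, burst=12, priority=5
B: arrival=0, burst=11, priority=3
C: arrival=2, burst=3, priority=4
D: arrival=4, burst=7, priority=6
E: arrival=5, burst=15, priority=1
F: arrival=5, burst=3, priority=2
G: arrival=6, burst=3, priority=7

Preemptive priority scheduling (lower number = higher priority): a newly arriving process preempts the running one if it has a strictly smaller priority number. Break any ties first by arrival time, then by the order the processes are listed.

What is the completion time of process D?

Timeline: | B 0-5 | E 5-20 | F 20-23 | B 23-29 | C 29-32 | A 32-44 | D 44-51 | G 51-54 |
Completion: A=44  B=29  C=32  D=51  E=20  F=23  G=54

51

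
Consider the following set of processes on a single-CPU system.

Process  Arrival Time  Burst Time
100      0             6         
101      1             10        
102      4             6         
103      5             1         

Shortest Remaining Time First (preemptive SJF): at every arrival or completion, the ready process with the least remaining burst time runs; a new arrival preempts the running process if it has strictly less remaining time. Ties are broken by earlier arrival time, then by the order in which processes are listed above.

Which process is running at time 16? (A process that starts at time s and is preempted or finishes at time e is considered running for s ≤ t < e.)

Schedule: | 100 0-6 | 103 6-7 | 102 7-13 | 101 13-23 |
Completion: 100=6  101=23  102=13  103=7
Turnaround (C−A): 100=6  101=22  102=9  103=2

101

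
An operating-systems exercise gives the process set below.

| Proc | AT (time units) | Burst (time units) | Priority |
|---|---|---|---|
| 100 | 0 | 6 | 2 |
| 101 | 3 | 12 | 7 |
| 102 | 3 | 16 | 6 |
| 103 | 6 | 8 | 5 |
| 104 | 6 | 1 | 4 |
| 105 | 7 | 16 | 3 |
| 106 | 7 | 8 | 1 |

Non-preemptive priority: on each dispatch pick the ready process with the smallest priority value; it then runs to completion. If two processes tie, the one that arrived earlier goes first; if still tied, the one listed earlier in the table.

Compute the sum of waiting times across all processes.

Gantt: | 100 0-6 | 104 6-7 | 106 7-15 | 105 15-31 | 103 31-39 | 102 39-55 | 101 55-67 |
Completion: 100=6  101=67  102=55  103=39  104=7  105=31  106=15
Waiting = turnaround − burst: 100=0, 101=52, 102=36, 103=25, 104=0, 105=8, 106=0
Total waiting = 0 + 52 + 36 + 25 + 0 + 8 + 0 = 121

121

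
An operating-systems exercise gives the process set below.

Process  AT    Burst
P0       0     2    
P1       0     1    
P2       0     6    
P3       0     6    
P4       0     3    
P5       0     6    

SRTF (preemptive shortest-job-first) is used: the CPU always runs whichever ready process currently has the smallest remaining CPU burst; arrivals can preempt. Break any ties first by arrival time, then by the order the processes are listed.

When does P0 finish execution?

3

Timeline: | P1 0-1 | P0 1-3 | P4 3-6 | P2 6-12 | P3 12-18 | P5 18-24 |
Completion: P0=3  P1=1  P2=12  P3=18  P4=6  P5=24
Turnaround (C−A): P0=3  P1=1  P2=12  P3=18  P4=6  P5=24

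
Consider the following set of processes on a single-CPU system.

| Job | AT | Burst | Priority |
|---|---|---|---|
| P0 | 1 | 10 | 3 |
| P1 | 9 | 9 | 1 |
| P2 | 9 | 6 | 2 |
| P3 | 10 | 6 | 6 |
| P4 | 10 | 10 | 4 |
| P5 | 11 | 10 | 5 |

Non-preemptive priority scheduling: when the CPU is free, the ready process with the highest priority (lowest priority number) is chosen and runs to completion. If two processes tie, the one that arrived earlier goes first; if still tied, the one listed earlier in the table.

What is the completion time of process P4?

36

Schedule: | idle 0-1 | P0 1-11 | P1 11-20 | P2 20-26 | P4 26-36 | P5 36-46 | P3 46-52 |
Completion: P0=11  P1=20  P2=26  P3=52  P4=36  P5=46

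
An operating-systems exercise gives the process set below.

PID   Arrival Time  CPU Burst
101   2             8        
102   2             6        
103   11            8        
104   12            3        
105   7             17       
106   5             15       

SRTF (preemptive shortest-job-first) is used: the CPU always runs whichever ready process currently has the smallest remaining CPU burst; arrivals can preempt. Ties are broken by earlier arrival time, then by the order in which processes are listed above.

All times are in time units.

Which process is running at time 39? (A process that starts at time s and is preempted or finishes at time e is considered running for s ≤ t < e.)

106

Timeline: | idle 0-2 | 102 2-8 | 101 8-12 | 104 12-15 | 101 15-19 | 103 19-27 | 106 27-42 | 105 42-59 |
Completion: 101=19  102=8  103=27  104=15  105=59  106=42
Turnaround (C−A): 101=17  102=6  103=16  104=3  105=52  106=37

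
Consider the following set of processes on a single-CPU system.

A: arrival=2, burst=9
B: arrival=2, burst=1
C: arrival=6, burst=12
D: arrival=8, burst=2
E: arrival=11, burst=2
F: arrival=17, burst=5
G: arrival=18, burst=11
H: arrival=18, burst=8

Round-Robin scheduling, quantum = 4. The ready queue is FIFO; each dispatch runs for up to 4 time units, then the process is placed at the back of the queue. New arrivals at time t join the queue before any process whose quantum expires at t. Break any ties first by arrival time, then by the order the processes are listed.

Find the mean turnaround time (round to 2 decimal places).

20.88

Schedule: | idle 0-2 | A 2-6 | B 6-7 | C 7-11 | A 11-15 | D 15-17 | E 17-19 | C 19-23 | A 23-24 | F 24-28 | G 28-32 | H 32-36 | C 36-40 | F 40-41 | G 41-45 | H 45-49 | G 49-52 |
Completion: A=24  B=7  C=40  D=17  E=19  F=41  G=52  H=49
Turnaround times: A=22, B=5, C=34, D=9, E=8, F=24, G=34, H=31
Average turnaround = (22+5+34+9+8+24+34+31) / 8 = 167/8 = 20.88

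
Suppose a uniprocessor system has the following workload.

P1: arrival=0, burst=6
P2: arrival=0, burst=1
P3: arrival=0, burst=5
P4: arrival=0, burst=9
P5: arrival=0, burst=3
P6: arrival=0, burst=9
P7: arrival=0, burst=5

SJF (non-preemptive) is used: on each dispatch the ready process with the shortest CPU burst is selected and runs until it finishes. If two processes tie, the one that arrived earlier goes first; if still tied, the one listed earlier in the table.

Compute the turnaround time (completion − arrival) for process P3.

Timeline: | P2 0-1 | P5 1-4 | P3 4-9 | P7 9-14 | P1 14-20 | P4 20-29 | P6 29-38 |
Completion: P1=20  P2=1  P3=9  P4=29  P5=4  P6=38  P7=14
Turnaround (C−A): P1=20  P2=1  P3=9  P4=29  P5=4  P6=38  P7=14
Turnaround(P3) = completion − arrival = 9 − 0 = 9

9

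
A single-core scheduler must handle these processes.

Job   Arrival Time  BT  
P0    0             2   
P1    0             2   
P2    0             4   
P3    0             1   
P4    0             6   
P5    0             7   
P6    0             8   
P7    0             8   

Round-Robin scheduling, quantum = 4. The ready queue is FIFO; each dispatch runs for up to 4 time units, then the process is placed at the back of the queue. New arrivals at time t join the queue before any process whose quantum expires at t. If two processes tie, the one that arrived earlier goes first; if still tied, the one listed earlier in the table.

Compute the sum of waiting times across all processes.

Schedule: | P0 0-2 | P1 2-4 | P2 4-8 | P3 8-9 | P4 9-13 | P5 13-17 | P6 17-21 | P7 21-25 | P4 25-27 | P5 27-30 | P6 30-34 | P7 34-38 |
Completion: P0=2  P1=4  P2=8  P3=9  P4=27  P5=30  P6=34  P7=38
Turnaround (C−A): P0=2  P1=4  P2=8  P3=9  P4=27  P5=30  P6=34  P7=38
Waiting = turnaround − burst: P0=0, P1=2, P2=4, P3=8, P4=21, P5=23, P6=26, P7=30
Total waiting = 0 + 2 + 4 + 8 + 21 + 23 + 26 + 30 = 114

114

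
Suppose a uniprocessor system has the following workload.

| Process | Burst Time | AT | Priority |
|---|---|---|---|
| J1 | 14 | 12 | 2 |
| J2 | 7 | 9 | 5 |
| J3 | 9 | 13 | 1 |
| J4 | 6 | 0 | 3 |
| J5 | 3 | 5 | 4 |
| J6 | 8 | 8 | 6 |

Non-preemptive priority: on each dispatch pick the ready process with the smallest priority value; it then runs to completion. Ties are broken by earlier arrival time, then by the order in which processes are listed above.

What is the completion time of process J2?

Schedule: | J4 0-6 | J5 6-9 | J2 9-16 | J3 16-25 | J1 25-39 | J6 39-47 |
Completion: J1=39  J2=16  J3=25  J4=6  J5=9  J6=47

16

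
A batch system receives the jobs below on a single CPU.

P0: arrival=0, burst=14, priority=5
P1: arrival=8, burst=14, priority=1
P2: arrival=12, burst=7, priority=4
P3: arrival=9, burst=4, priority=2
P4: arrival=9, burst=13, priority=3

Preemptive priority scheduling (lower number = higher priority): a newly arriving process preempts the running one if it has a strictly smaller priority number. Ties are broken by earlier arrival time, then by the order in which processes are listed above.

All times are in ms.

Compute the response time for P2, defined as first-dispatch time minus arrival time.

Timeline: | P0 0-8 | P1 8-22 | P3 22-26 | P4 26-39 | P2 39-46 | P0 46-52 |
Completion: P0=52  P1=22  P2=46  P3=26  P4=39
Response(P2) = first start − arrival = 39 − 12 = 27

27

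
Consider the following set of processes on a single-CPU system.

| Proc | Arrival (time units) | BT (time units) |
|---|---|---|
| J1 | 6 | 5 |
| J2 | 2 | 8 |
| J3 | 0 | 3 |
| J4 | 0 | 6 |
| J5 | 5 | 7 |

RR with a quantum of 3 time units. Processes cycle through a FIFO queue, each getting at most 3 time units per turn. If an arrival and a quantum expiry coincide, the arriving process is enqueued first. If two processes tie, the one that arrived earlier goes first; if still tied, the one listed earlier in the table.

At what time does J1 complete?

Schedule: | J3 0-3 | J4 3-6 | J2 6-9 | J5 9-12 | J1 12-15 | J4 15-18 | J2 18-21 | J5 21-24 | J1 24-26 | J2 26-28 | J5 28-29 |
Completion: J1=26  J2=28  J3=3  J4=18  J5=29
Turnaround (C−A): J1=20  J2=26  J3=3  J4=18  J5=24

26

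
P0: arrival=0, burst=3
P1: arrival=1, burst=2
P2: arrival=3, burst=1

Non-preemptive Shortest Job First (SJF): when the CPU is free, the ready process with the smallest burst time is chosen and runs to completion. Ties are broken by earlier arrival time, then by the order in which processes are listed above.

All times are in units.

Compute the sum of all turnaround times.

Schedule: | P0 0-3 | P2 3-4 | P1 4-6 |
Completion: P0=3  P1=6  P2=4
Turnaround = completion − arrival: P0=3, P1=5, P2=1
Total turnaround = 3 + 5 + 1 = 9

9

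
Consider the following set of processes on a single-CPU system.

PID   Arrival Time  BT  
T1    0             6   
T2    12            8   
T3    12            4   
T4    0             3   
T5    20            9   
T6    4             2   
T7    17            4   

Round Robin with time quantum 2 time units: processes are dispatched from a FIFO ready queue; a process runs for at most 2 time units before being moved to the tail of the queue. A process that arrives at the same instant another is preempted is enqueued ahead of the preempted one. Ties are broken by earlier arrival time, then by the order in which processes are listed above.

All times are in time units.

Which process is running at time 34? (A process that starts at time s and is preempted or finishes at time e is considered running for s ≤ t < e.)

T5

Schedule: | T1 0-2 | T4 2-4 | T1 4-6 | T6 6-8 | T4 8-9 | T1 9-11 | idle 11-12 | T2 12-14 | T3 14-16 | T2 16-18 | T3 18-20 | T7 20-22 | T2 22-24 | T5 24-26 | T7 26-28 | T2 28-30 | T5 30-37 |
Completion: T1=11  T2=30  T3=20  T4=9  T5=37  T6=8  T7=28
Turnaround (C−A): T1=11  T2=18  T3=8  T4=9  T5=17  T6=4  T7=11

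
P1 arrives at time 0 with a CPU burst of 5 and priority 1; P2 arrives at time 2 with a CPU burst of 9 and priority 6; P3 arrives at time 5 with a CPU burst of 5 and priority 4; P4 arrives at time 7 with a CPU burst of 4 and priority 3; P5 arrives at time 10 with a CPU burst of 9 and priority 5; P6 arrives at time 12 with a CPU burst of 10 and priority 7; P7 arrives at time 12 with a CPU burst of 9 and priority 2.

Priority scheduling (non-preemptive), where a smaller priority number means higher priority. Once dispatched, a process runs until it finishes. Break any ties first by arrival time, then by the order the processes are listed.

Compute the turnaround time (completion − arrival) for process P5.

22

Gantt: | P1 0-5 | P3 5-10 | P4 10-14 | P7 14-23 | P5 23-32 | P2 32-41 | P6 41-51 |
Completion: P1=5  P2=41  P3=10  P4=14  P5=32  P6=51  P7=23
Turnaround (C−A): P1=5  P2=39  P3=5  P4=7  P5=22  P6=39  P7=11
Turnaround(P5) = completion − arrival = 32 − 10 = 22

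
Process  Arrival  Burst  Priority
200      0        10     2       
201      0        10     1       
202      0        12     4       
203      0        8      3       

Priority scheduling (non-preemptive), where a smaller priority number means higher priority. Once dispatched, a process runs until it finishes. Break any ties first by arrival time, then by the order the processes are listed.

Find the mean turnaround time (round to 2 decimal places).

Timeline: | 201 0-10 | 200 10-20 | 203 20-28 | 202 28-40 |
Completion: 200=20  201=10  202=40  203=28
Turnaround (C−A): 200=20  201=10  202=40  203=28
Turnaround times: 200=20, 201=10, 202=40, 203=28
Average turnaround = (20+10+40+28) / 4 = 98/4 = 24.50

24.50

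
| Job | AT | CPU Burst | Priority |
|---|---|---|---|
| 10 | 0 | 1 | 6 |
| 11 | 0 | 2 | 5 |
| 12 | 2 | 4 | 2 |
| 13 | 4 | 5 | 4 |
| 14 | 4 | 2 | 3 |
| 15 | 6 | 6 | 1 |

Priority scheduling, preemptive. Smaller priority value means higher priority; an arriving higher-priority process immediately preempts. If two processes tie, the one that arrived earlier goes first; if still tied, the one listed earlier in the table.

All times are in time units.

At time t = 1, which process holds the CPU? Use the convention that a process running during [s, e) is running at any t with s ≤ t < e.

11

Timeline: | 11 0-2 | 12 2-6 | 15 6-12 | 14 12-14 | 13 14-19 | 10 19-20 |
Completion: 10=20  11=2  12=6  13=19  14=14  15=12
Turnaround (C−A): 10=20  11=2  12=4  13=15  14=10  15=6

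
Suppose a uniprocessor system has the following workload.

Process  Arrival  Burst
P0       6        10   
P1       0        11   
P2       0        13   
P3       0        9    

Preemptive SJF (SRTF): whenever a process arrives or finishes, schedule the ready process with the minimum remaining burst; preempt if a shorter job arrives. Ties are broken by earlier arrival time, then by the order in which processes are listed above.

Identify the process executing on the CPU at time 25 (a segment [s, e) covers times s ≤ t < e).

Schedule: | P3 0-9 | P0 9-19 | P1 19-30 | P2 30-43 |
Completion: P0=19  P1=30  P2=43  P3=9
Turnaround (C−A): P0=13  P1=30  P2=43  P3=9

P1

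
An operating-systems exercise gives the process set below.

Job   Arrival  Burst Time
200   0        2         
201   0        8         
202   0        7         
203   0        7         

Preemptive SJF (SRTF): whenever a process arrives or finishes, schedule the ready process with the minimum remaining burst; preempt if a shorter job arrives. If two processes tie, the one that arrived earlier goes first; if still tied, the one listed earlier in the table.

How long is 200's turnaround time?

2

Schedule: | 200 0-2 | 202 2-9 | 203 9-16 | 201 16-24 |
Completion: 200=2  201=24  202=9  203=16
Turnaround(200) = completion − arrival = 2 − 0 = 2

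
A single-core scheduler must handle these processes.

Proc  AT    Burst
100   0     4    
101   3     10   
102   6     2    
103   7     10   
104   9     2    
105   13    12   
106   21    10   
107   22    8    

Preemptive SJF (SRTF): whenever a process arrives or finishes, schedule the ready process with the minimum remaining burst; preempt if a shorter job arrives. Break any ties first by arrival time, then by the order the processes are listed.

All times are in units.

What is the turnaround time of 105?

45

Gantt: | 100 0-4 | 101 4-6 | 102 6-8 | 101 8-9 | 104 9-11 | 101 11-18 | 103 18-28 | 107 28-36 | 106 36-46 | 105 46-58 |
Completion: 100=4  101=18  102=8  103=28  104=11  105=58  106=46  107=36
Turnaround(105) = completion − arrival = 58 − 13 = 45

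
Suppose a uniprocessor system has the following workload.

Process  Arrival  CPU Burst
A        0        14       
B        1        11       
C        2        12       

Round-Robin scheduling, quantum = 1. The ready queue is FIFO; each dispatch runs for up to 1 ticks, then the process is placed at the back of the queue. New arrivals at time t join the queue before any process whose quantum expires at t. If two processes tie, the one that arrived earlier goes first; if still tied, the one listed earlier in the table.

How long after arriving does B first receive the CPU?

Gantt: | A 0-1 | B 1-2 | A 2-3 | C 3-4 | B 4-5 | A 5-6 | C 6-7 | B 7-8 | A 8-9 | C 9-10 | B 10-11 | A 11-12 | C 12-13 | B 13-14 | A 14-15 | C 15-16 | B 16-17 | A 17-18 | C 18-19 | B 19-20 | A 20-21 | C 21-22 | B 22-23 | A 23-24 | C 24-25 | B 25-26 | A 26-27 | C 27-28 | B 28-29 | A 29-30 | C 30-31 | B 31-32 | A 32-33 | C 33-34 | A 34-35 | C 35-36 | A 36-37 |
Completion: A=37  B=32  C=36
Response(B) = first start − arrival = 1 − 1 = 0

0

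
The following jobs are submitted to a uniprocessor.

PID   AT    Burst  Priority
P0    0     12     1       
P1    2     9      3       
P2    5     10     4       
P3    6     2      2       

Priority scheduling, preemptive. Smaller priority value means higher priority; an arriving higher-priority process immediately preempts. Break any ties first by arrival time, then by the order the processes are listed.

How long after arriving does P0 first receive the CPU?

Schedule: | P0 0-12 | P3 12-14 | P1 14-23 | P2 23-33 |
Completion: P0=12  P1=23  P2=33  P3=14
Response(P0) = first start − arrival = 0 − 0 = 0

0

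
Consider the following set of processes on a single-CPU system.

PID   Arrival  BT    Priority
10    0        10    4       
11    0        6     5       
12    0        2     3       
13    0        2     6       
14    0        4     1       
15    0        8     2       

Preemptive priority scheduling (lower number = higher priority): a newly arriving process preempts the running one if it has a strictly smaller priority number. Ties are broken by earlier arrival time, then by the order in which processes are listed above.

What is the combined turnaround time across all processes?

Schedule: | 14 0-4 | 15 4-12 | 12 12-14 | 10 14-24 | 11 24-30 | 13 30-32 |
Completion: 10=24  11=30  12=14  13=32  14=4  15=12
Turnaround (C−A): 10=24  11=30  12=14  13=32  14=4  15=12
Turnaround = completion − arrival: 10=24, 11=30, 12=14, 13=32, 14=4, 15=12
Total turnaround = 24 + 30 + 14 + 32 + 4 + 12 = 116

116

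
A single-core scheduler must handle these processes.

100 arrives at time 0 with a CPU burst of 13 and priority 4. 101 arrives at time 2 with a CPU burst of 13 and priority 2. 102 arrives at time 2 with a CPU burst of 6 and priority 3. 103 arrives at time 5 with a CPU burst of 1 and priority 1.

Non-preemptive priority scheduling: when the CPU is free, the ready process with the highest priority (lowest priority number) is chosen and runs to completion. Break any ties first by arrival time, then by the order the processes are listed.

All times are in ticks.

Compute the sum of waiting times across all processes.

45

Gantt: | 100 0-13 | 103 13-14 | 101 14-27 | 102 27-33 |
Completion: 100=13  101=27  102=33  103=14
Waiting = turnaround − burst: 100=0, 101=12, 102=25, 103=8
Total waiting = 0 + 12 + 25 + 8 = 45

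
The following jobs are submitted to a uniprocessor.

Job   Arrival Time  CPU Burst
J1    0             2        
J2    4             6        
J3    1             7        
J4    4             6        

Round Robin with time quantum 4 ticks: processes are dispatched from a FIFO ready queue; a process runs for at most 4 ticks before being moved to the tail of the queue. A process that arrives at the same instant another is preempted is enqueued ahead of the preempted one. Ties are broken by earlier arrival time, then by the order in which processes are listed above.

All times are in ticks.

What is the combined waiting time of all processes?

29

Gantt: | J1 0-2 | J3 2-6 | J2 6-10 | J4 10-14 | J3 14-17 | J2 17-19 | J4 19-21 |
Completion: J1=2  J2=19  J3=17  J4=21
Turnaround (C−A): J1=2  J2=15  J3=16  J4=17
Waiting = turnaround − burst: J1=0, J2=9, J3=9, J4=11
Total waiting = 0 + 9 + 9 + 11 = 29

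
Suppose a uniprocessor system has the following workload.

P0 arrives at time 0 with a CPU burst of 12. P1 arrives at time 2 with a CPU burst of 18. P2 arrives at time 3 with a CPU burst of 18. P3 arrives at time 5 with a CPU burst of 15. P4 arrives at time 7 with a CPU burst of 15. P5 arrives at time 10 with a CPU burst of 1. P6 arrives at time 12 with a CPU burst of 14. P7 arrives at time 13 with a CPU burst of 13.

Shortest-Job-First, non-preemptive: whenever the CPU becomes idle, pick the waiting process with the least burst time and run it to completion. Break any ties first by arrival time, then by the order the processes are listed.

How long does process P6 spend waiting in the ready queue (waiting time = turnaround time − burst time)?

14

Gantt: | P0 0-12 | P5 12-13 | P7 13-26 | P6 26-40 | P3 40-55 | P4 55-70 | P1 70-88 | P2 88-106 |
Completion: P0=12  P1=88  P2=106  P3=55  P4=70  P5=13  P6=40  P7=26
Turnaround (C−A): P0=12  P1=86  P2=103  P3=50  P4=63  P5=3  P6=28  P7=13
Waiting(P6) = turnaround − burst = 28 − 14 = 14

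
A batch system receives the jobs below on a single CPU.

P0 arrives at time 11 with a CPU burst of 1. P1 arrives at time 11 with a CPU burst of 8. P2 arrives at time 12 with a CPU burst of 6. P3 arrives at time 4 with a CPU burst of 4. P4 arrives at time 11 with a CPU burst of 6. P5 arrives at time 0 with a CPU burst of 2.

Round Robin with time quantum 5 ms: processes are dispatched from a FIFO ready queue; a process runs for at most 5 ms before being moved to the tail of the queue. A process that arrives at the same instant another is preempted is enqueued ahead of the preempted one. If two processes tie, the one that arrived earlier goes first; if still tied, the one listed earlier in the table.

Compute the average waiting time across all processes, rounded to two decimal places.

Schedule: | P5 0-2 | idle 2-4 | P3 4-8 | idle 8-11 | P0 11-12 | P1 12-17 | P4 17-22 | P2 22-27 | P1 27-30 | P4 30-31 | P2 31-32 |
Completion: P0=12  P1=30  P2=32  P3=8  P4=31  P5=2
Waiting times: P0=0, P1=11, P2=14, P3=0, P4=14, P5=0
Average waiting = (0+11+14+0+14+0) / 6 = 39/6 = 6.50

6.50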